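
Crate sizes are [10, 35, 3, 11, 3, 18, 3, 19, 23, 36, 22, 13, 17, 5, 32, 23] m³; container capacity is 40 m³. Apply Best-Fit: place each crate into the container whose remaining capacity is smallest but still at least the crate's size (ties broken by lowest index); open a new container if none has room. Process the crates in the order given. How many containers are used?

container 1: place 10 m³, 30 m³ left
container 2: place 35 m³, 5 m³ left
container 2: place 3 m³, 2 m³ left
container 1: place 11 m³, 19 m³ left
container 1: place 3 m³, 16 m³ left
container 3: place 18 m³, 22 m³ left
container 1: place 3 m³, 13 m³ left
container 3: place 19 m³, 3 m³ left
container 4: place 23 m³, 17 m³ left
container 5: place 36 m³, 4 m³ left
container 6: place 22 m³, 18 m³ left
container 1: place 13 m³, 0 m³ left
container 4: place 17 m³, 0 m³ left
container 6: place 5 m³, 13 m³ left
container 7: place 32 m³, 8 m³ left
container 8: place 23 m³, 17 m³ left

8 containers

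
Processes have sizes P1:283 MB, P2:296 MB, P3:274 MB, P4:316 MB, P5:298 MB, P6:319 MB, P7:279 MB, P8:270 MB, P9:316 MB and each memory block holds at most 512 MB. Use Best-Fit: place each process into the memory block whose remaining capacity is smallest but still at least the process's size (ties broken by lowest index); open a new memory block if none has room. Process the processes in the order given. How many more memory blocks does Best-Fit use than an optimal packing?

Best-Fit: [283] [296] [274] [316] [298] [319] [279] [270] [316] → 9 memory blocks.
9 processes exceed 256 MB (half the capacity), and no two of those can share a memory block, so at least 9 memory blocks are needed.
So 9 is already optimal.

0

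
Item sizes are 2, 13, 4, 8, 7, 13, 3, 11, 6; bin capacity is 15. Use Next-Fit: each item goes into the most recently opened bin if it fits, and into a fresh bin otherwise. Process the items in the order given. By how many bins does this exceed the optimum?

Next-Fit: [2,13] [4,8] [7] [13] [3,11] [6] → 6 bins.
Total size 67; any packing needs at least ⌈67/15⌉ = 5 bins.
An optimal packing achieves that bound: [13,2] [13] [11,4] [8,7] [6,3] → 5 bins.
Excess: 6 − 5 = 1.

1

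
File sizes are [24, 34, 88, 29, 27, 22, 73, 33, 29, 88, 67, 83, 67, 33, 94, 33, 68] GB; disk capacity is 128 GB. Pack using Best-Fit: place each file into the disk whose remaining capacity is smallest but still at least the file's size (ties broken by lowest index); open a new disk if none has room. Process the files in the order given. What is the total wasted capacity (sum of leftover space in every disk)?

24 GB → disk 1 (remaining 104 GB)
34 GB → disk 1 (remaining 70 GB)
88 GB → disk 2 (remaining 40 GB)
29 GB → disk 2 (remaining 11 GB)
27 GB → disk 1 (remaining 43 GB)
22 GB → disk 1 (remaining 21 GB)
73 GB → disk 3 (remaining 55 GB)
33 GB → disk 3 (remaining 22 GB)
29 GB → disk 4 (remaining 99 GB)
88 GB → disk 4 (remaining 11 GB)
67 GB → disk 5 (remaining 61 GB)
83 GB → disk 6 (remaining 45 GB)
67 GB → disk 7 (remaining 61 GB)
33 GB → disk 6 (remaining 12 GB)
94 GB → disk 8 (remaining 34 GB)
33 GB → disk 8 (remaining 1 GB)
68 GB → disk 9 (remaining 60 GB)
9 disks × 128 GB = 1152 GB; used 892 GB; unused 260 GB.

260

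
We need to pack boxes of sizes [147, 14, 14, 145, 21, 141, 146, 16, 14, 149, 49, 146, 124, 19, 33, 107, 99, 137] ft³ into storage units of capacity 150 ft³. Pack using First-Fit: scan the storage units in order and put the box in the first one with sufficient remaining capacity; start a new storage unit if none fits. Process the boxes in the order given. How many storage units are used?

147 ft³ → storage unit 1 (remaining 3 ft³)
14 ft³ → storage unit 2 (remaining 136 ft³)
14 ft³ → storage unit 2 (remaining 122 ft³)
145 ft³ → storage unit 3 (remaining 5 ft³)
21 ft³ → storage unit 2 (remaining 101 ft³)
141 ft³ → storage unit 4 (remaining 9 ft³)
146 ft³ → storage unit 5 (remaining 4 ft³)
16 ft³ → storage unit 2 (remaining 85 ft³)
14 ft³ → storage unit 2 (remaining 71 ft³)
149 ft³ → storage unit 6 (remaining 1 ft³)
49 ft³ → storage unit 2 (remaining 22 ft³)
146 ft³ → storage unit 7 (remaining 4 ft³)
124 ft³ → storage unit 8 (remaining 26 ft³)
19 ft³ → storage unit 2 (remaining 3 ft³)
33 ft³ → storage unit 9 (remaining 117 ft³)
107 ft³ → storage unit 9 (remaining 10 ft³)
99 ft³ → storage unit 10 (remaining 51 ft³)
137 ft³ → storage unit 11 (remaining 13 ft³)

11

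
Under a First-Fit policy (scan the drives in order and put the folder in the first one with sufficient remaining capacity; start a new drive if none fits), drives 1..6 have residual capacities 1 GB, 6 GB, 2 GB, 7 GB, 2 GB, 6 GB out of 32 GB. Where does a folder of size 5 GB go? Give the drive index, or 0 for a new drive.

Drives with room: drive 2 (6 GB), drive 4 (7 GB), drive 6 (6 GB).
The first with room is drive 2.

2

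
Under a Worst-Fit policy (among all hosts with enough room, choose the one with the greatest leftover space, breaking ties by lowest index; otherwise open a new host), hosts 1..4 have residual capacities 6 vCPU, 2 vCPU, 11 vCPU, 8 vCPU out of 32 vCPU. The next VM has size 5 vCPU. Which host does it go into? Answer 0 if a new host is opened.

3

Hosts with room: host 1 (6 vCPU), host 3 (11 vCPU), host 4 (8 vCPU).
Most room is host 3 with 11 vCPU free.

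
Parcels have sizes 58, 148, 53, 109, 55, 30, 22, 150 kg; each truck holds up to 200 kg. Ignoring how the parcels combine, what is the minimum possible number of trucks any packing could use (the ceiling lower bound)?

4 trucks

Total size = 58 + 148 + 53 + 109 + 55 + 30 + 22 + 150 = 625 kg.
⌈625 / 200⌉ = 4.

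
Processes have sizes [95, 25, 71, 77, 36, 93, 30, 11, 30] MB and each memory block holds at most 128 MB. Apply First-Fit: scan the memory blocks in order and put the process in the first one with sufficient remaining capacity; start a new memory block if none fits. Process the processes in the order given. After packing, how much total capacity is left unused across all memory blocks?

44

95 MB → memory block 1 (remaining 33 MB)
25 MB → memory block 1 (remaining 8 MB)
71 MB → memory block 2 (remaining 57 MB)
77 MB → memory block 3 (remaining 51 MB)
36 MB → memory block 2 (remaining 21 MB)
93 MB → memory block 4 (remaining 35 MB)
30 MB → memory block 3 (remaining 21 MB)
11 MB → memory block 2 (remaining 10 MB)
30 MB → memory block 4 (remaining 5 MB)
4 memory blocks × 128 MB = 512 MB; used 468 MB; unused 44 MB.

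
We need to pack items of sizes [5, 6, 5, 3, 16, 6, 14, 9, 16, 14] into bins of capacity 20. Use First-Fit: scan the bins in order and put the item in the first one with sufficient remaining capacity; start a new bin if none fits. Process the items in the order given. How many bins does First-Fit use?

6

Put 5 in bin 1; 15 remain.
Put 6 in bin 1; 9 remain.
Put 5 in bin 1; 4 remain.
Put 3 in bin 1; 1 remain.
Put 16 in bin 2; 4 remain.
Put 6 in bin 3; 14 remain.
Put 14 in bin 3; 0 remain.
Put 9 in bin 4; 11 remain.
Put 16 in bin 5; 4 remain.
Put 14 in bin 6; 6 remain.
Final bins: [5,6,5,3] [16] [6,14] [9] [16] [14].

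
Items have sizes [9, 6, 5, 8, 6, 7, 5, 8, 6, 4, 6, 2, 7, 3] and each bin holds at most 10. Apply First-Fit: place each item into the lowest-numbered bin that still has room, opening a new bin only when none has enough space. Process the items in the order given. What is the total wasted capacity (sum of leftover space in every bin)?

18

Put 9 in bin 1; 1 remain.
Put 6 in bin 2; 4 remain.
Put 5 in bin 3; 5 remain.
Put 8 in bin 4; 2 remain.
Put 6 in bin 5; 4 remain.
Put 7 in bin 6; 3 remain.
Put 5 in bin 3; 0 remain.
Put 8 in bin 7; 2 remain.
Put 6 in bin 8; 4 remain.
Put 4 in bin 2; 0 remain.
Put 6 in bin 9; 4 remain.
Put 2 in bin 4; 0 remain.
Put 7 in bin 10; 3 remain.
Put 3 in bin 5; 1 remain.
10 bins × 10 = 100; used 82; unused 18.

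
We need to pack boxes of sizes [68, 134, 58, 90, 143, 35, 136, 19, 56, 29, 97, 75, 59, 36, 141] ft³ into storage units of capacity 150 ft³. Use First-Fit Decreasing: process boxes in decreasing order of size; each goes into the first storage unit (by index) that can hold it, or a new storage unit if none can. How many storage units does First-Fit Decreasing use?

9 storage units

Sorted descending: 143, 141, 136, 134, 97, 90, 75, 68, 59, 58, 56, 36, 35, 29, 19.
storage unit 1: place 143 ft³, 7 ft³ left
storage unit 2: place 141 ft³, 9 ft³ left
storage unit 3: place 136 ft³, 14 ft³ left
storage unit 4: place 134 ft³, 16 ft³ left
storage unit 5: place 97 ft³, 53 ft³ left
storage unit 6: place 90 ft³, 60 ft³ left
storage unit 7: place 75 ft³, 75 ft³ left
storage unit 7: place 68 ft³, 7 ft³ left
storage unit 6: place 59 ft³, 1 ft³ left
storage unit 8: place 58 ft³, 92 ft³ left
storage unit 8: place 56 ft³, 36 ft³ left
storage unit 5: place 36 ft³, 17 ft³ left
storage unit 8: place 35 ft³, 1 ft³ left
storage unit 9: place 29 ft³, 121 ft³ left
storage unit 9: place 19 ft³, 102 ft³ left
Final storage units: [143] [141] [136] [134] [97,36] [90,59] [75,68] [58,56,35] [29,19].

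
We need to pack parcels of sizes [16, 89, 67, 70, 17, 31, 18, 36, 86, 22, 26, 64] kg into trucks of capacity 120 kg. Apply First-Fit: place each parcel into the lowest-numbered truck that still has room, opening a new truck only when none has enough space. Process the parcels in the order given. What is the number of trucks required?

16 kg → truck 1 (remaining 104 kg)
89 kg → truck 1 (remaining 15 kg)
67 kg → truck 2 (remaining 53 kg)
70 kg → truck 3 (remaining 50 kg)
17 kg → truck 2 (remaining 36 kg)
31 kg → truck 2 (remaining 5 kg)
18 kg → truck 3 (remaining 32 kg)
36 kg → truck 4 (remaining 84 kg)
86 kg → truck 5 (remaining 34 kg)
22 kg → truck 3 (remaining 10 kg)
26 kg → truck 4 (remaining 58 kg)
64 kg → truck 6 (remaining 56 kg)

6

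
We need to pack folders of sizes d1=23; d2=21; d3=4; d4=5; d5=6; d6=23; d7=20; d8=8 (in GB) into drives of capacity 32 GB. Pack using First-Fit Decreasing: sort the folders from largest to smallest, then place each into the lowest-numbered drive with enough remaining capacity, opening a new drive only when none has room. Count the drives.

Sorted descending: 23, 23, 21, 20, 8, 6, 5, 4.
Put 23 GB in drive 1; 9 GB remain.
Put 23 GB in drive 2; 9 GB remain.
Put 21 GB in drive 3; 11 GB remain.
Put 20 GB in drive 4; 12 GB remain.
Put 8 GB in drive 1; 1 GB remain.
Put 6 GB in drive 2; 3 GB remain.
Put 5 GB in drive 3; 6 GB remain.
Put 4 GB in drive 3; 2 GB remain.
Final drives: [23,8] [23,6] [21,5,4] [20].

4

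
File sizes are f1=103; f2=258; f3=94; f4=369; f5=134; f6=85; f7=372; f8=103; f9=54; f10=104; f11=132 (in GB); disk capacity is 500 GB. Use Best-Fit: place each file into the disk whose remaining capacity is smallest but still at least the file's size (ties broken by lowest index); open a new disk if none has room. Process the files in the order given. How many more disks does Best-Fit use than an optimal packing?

Best-Fit: [103,258,94] [369,85] [134,54,104,132] [372,103] → 4 disks.
Total size 1808 GB; any packing needs at least ⌈1808/500⌉ = 4 disks.
So 4 is already optimal.

0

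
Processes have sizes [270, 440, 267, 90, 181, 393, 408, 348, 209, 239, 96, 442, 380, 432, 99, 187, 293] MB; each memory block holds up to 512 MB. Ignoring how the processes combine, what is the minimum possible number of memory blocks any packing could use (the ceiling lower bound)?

10

Total size = 270 + 440 + 267 + 90 + 181 + 393 + 408 + 348 + 209 + 239 + 96 + 442 + 380 + 432 + 99 + 187 + 293 = 4774 MB.
⌈4774 / 512⌉ = 10.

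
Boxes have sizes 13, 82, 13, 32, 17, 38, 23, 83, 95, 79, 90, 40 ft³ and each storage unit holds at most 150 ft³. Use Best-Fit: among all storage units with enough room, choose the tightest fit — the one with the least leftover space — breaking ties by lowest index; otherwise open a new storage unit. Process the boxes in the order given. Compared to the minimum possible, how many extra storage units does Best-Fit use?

1

Best-Fit: [13,82,13,32] [17,38,23] [83] [95,40] [79] [90] → 6 storage units.
Total size 605 ft³; any packing needs at least ⌈605/150⌉ = 5 storage units.
An optimal packing achieves that bound: [95,40,13] [90,38,17] [83,32,23] [82,13] [79] → 5 storage units.
Excess: 6 − 5 = 1.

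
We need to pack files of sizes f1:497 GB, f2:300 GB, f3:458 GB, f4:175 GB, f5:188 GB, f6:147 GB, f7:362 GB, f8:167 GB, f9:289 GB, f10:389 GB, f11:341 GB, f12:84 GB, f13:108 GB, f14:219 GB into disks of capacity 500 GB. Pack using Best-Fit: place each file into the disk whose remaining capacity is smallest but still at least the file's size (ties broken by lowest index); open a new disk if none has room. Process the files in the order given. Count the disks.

9 disks

Put f1 (497 GB) in disk 1; 3 GB remain.
Put f2 (300 GB) in disk 2; 200 GB remain.
Put f3 (458 GB) in disk 3; 42 GB remain.
Put f4 (175 GB) in disk 2; 25 GB remain.
Put f5 (188 GB) in disk 4; 312 GB remain.
Put f6 (147 GB) in disk 4; 165 GB remain.
Put f7 (362 GB) in disk 5; 138 GB remain.
Put f8 (167 GB) in disk 6; 333 GB remain.
Put f9 (289 GB) in disk 6; 44 GB remain.
Put f10 (389 GB) in disk 7; 111 GB remain.
Put f11 (341 GB) in disk 8; 159 GB remain.
Put f12 (84 GB) in disk 7; 27 GB remain.
Put f13 (108 GB) in disk 5; 30 GB remain.
Put f14 (219 GB) in disk 9; 281 GB remain.
Final disks: [497] [300,175] [458] [188,147] [362,108] [167,289] [389,84] [341] [219].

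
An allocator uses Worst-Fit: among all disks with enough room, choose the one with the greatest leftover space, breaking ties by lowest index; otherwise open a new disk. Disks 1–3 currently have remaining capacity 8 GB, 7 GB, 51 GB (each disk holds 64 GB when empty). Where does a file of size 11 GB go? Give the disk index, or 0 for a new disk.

Disks with room: disk 3 (51 GB).
Most room is disk 3 with 51 GB free.

3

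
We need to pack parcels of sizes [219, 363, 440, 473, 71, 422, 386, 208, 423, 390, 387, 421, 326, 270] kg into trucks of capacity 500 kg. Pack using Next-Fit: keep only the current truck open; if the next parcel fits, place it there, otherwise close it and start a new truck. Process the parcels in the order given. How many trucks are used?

truck 1: place 219 kg, 281 kg left
truck 2: place 363 kg, 137 kg left
truck 3: place 440 kg, 60 kg left
truck 4: place 473 kg, 27 kg left
truck 5: place 71 kg, 429 kg left
truck 5: place 422 kg, 7 kg left
truck 6: place 386 kg, 114 kg left
truck 7: place 208 kg, 292 kg left
truck 8: place 423 kg, 77 kg left
truck 9: place 390 kg, 110 kg left
truck 10: place 387 kg, 113 kg left
truck 11: place 421 kg, 79 kg left
truck 12: place 326 kg, 174 kg left
truck 13: place 270 kg, 230 kg left

13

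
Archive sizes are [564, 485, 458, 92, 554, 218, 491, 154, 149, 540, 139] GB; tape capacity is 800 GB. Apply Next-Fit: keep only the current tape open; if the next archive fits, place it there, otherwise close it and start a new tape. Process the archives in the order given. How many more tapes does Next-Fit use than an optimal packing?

Next-Fit: [564] [485] [458,92] [554,218] [491,154,149] [540,139] → 6 tapes.
6 archives exceed 400 GB (half the capacity), and no two of those can share a tape, so at least 6 tapes are needed.
So 6 is already optimal.

0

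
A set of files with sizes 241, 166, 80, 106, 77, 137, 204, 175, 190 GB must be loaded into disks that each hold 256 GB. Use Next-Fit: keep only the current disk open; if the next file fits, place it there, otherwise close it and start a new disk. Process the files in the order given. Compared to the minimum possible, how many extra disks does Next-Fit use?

Next-Fit: [241] [166,80] [106,77] [137] [204] [175] [190] → 7 disks.
Total size 1376 GB; any packing needs at least ⌈1376/256⌉ = 6 disks.
An optimal packing achieves that bound: [241] [204] [190] [175,80] [166,77] [137,106] → 6 disks.
Excess: 7 − 6 = 1.

1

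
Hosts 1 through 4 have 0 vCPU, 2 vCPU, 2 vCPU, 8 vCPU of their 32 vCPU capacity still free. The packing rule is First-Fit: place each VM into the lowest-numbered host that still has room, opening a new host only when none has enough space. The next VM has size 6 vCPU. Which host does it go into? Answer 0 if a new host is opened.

Hosts with room: host 4 (8 vCPU).
The first with room is host 4.

4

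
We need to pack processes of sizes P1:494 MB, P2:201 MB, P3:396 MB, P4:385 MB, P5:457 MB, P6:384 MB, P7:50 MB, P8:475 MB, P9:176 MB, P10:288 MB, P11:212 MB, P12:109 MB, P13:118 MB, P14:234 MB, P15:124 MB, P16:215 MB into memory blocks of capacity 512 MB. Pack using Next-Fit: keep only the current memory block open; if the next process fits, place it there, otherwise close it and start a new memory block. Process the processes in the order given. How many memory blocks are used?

memory block 1: place P1 (494 MB), 18 MB left
memory block 2: place P2 (201 MB), 311 MB left
memory block 3: place P3 (396 MB), 116 MB left
memory block 4: place P4 (385 MB), 127 MB left
memory block 5: place P5 (457 MB), 55 MB left
memory block 6: place P6 (384 MB), 128 MB left
memory block 6: place P7 (50 MB), 78 MB left
memory block 7: place P8 (475 MB), 37 MB left
memory block 8: place P9 (176 MB), 336 MB left
memory block 8: place P10 (288 MB), 48 MB left
memory block 9: place P11 (212 MB), 300 MB left
memory block 9: place P12 (109 MB), 191 MB left
memory block 9: place P13 (118 MB), 73 MB left
memory block 10: place P14 (234 MB), 278 MB left
memory block 10: place P15 (124 MB), 154 MB left
memory block 11: place P16 (215 MB), 297 MB left

11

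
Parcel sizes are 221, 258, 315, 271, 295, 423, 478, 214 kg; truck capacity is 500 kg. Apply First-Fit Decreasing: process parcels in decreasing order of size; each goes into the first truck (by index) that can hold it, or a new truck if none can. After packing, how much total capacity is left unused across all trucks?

Sorted descending: 478, 423, 315, 295, 271, 258, 221, 214.
truck 1: place 478 kg, 22 kg left
truck 2: place 423 kg, 77 kg left
truck 3: place 315 kg, 185 kg left
truck 4: place 295 kg, 205 kg left
truck 5: place 271 kg, 229 kg left
truck 6: place 258 kg, 242 kg left
truck 5: place 221 kg, 8 kg left
truck 6: place 214 kg, 28 kg left
6 trucks × 500 kg = 3000 kg; used 2475 kg; unused 525 kg.

525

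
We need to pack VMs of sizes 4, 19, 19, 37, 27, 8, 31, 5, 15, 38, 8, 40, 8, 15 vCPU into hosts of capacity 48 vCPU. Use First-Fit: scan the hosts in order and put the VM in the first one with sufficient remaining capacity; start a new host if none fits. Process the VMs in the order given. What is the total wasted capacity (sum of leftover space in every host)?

62

host 1: place 4 vCPU, 44 vCPU left
host 1: place 19 vCPU, 25 vCPU left
host 1: place 19 vCPU, 6 vCPU left
host 2: place 37 vCPU, 11 vCPU left
host 3: place 27 vCPU, 21 vCPU left
host 2: place 8 vCPU, 3 vCPU left
host 4: place 31 vCPU, 17 vCPU left
host 1: place 5 vCPU, 1 vCPU left
host 3: place 15 vCPU, 6 vCPU left
host 5: place 38 vCPU, 10 vCPU left
host 4: place 8 vCPU, 9 vCPU left
host 6: place 40 vCPU, 8 vCPU left
host 4: place 8 vCPU, 1 vCPU left
host 7: place 15 vCPU, 33 vCPU left
7 hosts × 48 vCPU = 336 vCPU; used 274 vCPU; unused 62 vCPU.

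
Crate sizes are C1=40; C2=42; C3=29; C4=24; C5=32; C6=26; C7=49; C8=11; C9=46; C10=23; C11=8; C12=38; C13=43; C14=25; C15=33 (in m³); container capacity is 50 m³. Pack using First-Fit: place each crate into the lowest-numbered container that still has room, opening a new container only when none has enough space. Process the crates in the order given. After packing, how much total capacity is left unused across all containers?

Put C1 (40 m³) in container 1; 10 m³ remain.
Put C2 (42 m³) in container 2; 8 m³ remain.
Put C3 (29 m³) in container 3; 21 m³ remain.
Put C4 (24 m³) in container 4; 26 m³ remain.
Put C5 (32 m³) in container 5; 18 m³ remain.
Put C6 (26 m³) in container 4; 0 m³ remain.
Put C7 (49 m³) in container 6; 1 m³ remain.
Put C8 (11 m³) in container 3; 10 m³ remain.
Put C9 (46 m³) in container 7; 4 m³ remain.
Put C10 (23 m³) in container 8; 27 m³ remain.
Put C11 (8 m³) in container 1; 2 m³ remain.
Put C12 (38 m³) in container 9; 12 m³ remain.
Put C13 (43 m³) in container 10; 7 m³ remain.
Put C14 (25 m³) in container 8; 2 m³ remain.
Put C15 (33 m³) in container 11; 17 m³ remain.
11 containers × 50 m³ = 550 m³; used 469 m³; unused 81 m³.

81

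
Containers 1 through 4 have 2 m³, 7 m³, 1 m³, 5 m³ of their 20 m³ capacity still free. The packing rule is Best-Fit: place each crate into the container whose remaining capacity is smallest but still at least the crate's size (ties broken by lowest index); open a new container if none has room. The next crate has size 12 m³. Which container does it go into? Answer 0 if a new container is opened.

0

No container has ≥ 12 m³ free, so a new container is opened.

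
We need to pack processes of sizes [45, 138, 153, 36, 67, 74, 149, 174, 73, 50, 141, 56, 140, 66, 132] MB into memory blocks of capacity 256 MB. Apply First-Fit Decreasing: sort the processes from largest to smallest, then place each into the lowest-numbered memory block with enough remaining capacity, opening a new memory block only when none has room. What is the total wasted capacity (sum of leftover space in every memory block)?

298

Sorted descending: 174, 153, 149, 141, 140, 138, 132, 74, 73, 67, 66, 56, 50, 45, 36.
Put 174 MB in memory block 1; 82 MB remain.
Put 153 MB in memory block 2; 103 MB remain.
Put 149 MB in memory block 3; 107 MB remain.
Put 141 MB in memory block 4; 115 MB remain.
Put 140 MB in memory block 5; 116 MB remain.
Put 138 MB in memory block 6; 118 MB remain.
Put 132 MB in memory block 7; 124 MB remain.
Put 74 MB in memory block 1; 8 MB remain.
Put 73 MB in memory block 2; 30 MB remain.
Put 67 MB in memory block 3; 40 MB remain.
Put 66 MB in memory block 4; 49 MB remain.
Put 56 MB in memory block 5; 60 MB remain.
Put 50 MB in memory block 5; 10 MB remain.
Put 45 MB in memory block 4; 4 MB remain.
Put 36 MB in memory block 3; 4 MB remain.
7 memory blocks × 256 MB = 1792 MB; used 1494 MB; unused 298 MB.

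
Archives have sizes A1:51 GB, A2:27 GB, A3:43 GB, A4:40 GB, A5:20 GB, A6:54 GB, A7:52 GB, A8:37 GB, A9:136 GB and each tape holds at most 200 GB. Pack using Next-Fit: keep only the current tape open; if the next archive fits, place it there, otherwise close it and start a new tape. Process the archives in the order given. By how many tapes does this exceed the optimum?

Next-Fit: [51,27,43,40,20] [54,52,37] [136] → 3 tapes.
Total size 460 GB; any packing needs at least ⌈460/200⌉ = 3 tapes.
So 3 is already optimal.

0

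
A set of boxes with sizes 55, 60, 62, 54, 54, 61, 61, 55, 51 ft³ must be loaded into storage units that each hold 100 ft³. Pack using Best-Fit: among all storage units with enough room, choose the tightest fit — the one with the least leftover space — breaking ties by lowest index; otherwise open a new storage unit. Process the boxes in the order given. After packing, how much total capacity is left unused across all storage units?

387

Put 55 ft³ in storage unit 1; 45 ft³ remain.
Put 60 ft³ in storage unit 2; 40 ft³ remain.
Put 62 ft³ in storage unit 3; 38 ft³ remain.
Put 54 ft³ in storage unit 4; 46 ft³ remain.
Put 54 ft³ in storage unit 5; 46 ft³ remain.
Put 61 ft³ in storage unit 6; 39 ft³ remain.
Put 61 ft³ in storage unit 7; 39 ft³ remain.
Put 55 ft³ in storage unit 8; 45 ft³ remain.
Put 51 ft³ in storage unit 9; 49 ft³ remain.
9 storage units × 100 ft³ = 900 ft³; used 513 ft³; unused 387 ft³.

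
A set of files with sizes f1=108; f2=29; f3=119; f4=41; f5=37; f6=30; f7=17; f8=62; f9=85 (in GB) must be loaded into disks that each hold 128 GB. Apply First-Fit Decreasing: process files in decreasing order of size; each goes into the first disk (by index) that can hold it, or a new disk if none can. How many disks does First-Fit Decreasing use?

Sorted descending: 119, 108, 85, 62, 41, 37, 30, 29, 17.
119 GB → disk 1 (remaining 9 GB)
108 GB → disk 2 (remaining 20 GB)
85 GB → disk 3 (remaining 43 GB)
62 GB → disk 4 (remaining 66 GB)
41 GB → disk 3 (remaining 2 GB)
37 GB → disk 4 (remaining 29 GB)
30 GB → disk 5 (remaining 98 GB)
29 GB → disk 4 (remaining 0 GB)
17 GB → disk 2 (remaining 3 GB)

5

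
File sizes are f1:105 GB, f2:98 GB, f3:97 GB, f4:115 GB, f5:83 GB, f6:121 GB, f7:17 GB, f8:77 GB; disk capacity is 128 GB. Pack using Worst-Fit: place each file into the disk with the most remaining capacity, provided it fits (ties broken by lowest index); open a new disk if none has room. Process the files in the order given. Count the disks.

f1 (105 GB) → disk 1 (remaining 23 GB)
f2 (98 GB) → disk 2 (remaining 30 GB)
f3 (97 GB) → disk 3 (remaining 31 GB)
f4 (115 GB) → disk 4 (remaining 13 GB)
f5 (83 GB) → disk 5 (remaining 45 GB)
f6 (121 GB) → disk 6 (remaining 7 GB)
f7 (17 GB) → disk 5 (remaining 28 GB)
f8 (77 GB) → disk 7 (remaining 51 GB)

7 disks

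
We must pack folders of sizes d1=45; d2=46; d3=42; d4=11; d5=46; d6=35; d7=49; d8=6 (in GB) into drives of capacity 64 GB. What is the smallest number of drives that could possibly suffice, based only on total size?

Total size = 45 + 46 + 42 + 11 + 46 + 35 + 49 + 6 = 280 GB.
⌈280 / 64⌉ = 5.

5 drives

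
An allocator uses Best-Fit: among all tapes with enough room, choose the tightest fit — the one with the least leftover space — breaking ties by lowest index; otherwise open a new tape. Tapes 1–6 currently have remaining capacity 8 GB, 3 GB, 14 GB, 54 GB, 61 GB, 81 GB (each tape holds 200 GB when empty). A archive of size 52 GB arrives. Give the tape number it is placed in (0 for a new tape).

4

Tapes with room: tape 4 (54 GB), tape 5 (61 GB), tape 6 (81 GB).
Tightest fit is tape 4 with 54 GB free.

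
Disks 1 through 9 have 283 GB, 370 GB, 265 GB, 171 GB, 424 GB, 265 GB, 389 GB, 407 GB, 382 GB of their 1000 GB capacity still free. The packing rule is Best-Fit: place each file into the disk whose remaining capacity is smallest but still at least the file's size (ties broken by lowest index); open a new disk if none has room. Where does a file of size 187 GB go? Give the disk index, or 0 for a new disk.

Disks with room: disk 1 (283 GB), disk 2 (370 GB), disk 3 (265 GB), disk 5 (424 GB), disk 6 (265 GB), disk 7 (389 GB), disk 8 (407 GB), disk 9 (382 GB).
Tightest fit is disk 3 with 265 GB free.

3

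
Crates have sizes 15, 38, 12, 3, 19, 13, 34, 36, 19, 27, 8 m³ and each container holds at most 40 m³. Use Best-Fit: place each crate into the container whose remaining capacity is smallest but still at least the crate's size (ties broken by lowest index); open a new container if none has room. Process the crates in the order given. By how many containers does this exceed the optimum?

1

Best-Fit: [15,12,3] [38] [19,13,8] [34] [36] [19] [27] → 7 containers.
Total size 224 m³; any packing needs at least ⌈224/40⌉ = 6 containers.
An optimal packing achieves that bound: [38] [36,3] [34] [27,13] [19,19] [15,12,8] → 6 containers.
Excess: 7 − 6 = 1.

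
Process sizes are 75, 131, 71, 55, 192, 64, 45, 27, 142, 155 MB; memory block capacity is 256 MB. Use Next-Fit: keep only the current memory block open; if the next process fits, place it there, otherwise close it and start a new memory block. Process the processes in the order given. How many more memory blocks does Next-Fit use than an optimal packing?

Next-Fit: [75,131] [71,55] [192,64] [45,27,142] [155] → 5 memory blocks.
Total size 957 MB; any packing needs at least ⌈957/256⌉ = 4 memory blocks.
An optimal packing achieves that bound: [192,64] [155,75] [142,71,27] [131,55,45] → 4 memory blocks.
Excess: 5 − 4 = 1.

1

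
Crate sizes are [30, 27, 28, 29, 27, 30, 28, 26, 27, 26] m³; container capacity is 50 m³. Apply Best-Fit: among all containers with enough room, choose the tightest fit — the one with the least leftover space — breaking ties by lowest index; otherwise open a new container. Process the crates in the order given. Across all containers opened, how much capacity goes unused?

222

Put 30 m³ in container 1; 20 m³ remain.
Put 27 m³ in container 2; 23 m³ remain.
Put 28 m³ in container 3; 22 m³ remain.
Put 29 m³ in container 4; 21 m³ remain.
Put 27 m³ in container 5; 23 m³ remain.
Put 30 m³ in container 6; 20 m³ remain.
Put 28 m³ in container 7; 22 m³ remain.
Put 26 m³ in container 8; 24 m³ remain.
Put 27 m³ in container 9; 23 m³ remain.
Put 26 m³ in container 10; 24 m³ remain.
10 containers × 50 m³ = 500 m³; used 278 m³; unused 222 m³.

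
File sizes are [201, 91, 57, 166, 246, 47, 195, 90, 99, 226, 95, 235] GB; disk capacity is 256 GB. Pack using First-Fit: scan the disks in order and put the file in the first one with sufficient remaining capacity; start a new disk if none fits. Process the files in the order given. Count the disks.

8 disks

Put 201 GB in disk 1; 55 GB remain.
Put 91 GB in disk 2; 165 GB remain.
Put 57 GB in disk 2; 108 GB remain.
Put 166 GB in disk 3; 90 GB remain.
Put 246 GB in disk 4; 10 GB remain.
Put 47 GB in disk 1; 8 GB remain.
Put 195 GB in disk 5; 61 GB remain.
Put 90 GB in disk 2; 18 GB remain.
Put 99 GB in disk 6; 157 GB remain.
Put 226 GB in disk 7; 30 GB remain.
Put 95 GB in disk 6; 62 GB remain.
Put 235 GB in disk 8; 21 GB remain.
Final disks: [201,47] [91,57,90] [166] [246] [195] [99,95] [226] [235].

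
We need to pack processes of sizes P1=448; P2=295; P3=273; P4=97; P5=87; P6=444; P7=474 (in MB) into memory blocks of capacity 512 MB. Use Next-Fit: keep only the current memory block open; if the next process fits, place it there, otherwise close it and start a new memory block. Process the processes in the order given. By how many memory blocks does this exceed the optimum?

0

Next-Fit: [448] [295] [273,97,87] [444] [474] → 5 memory blocks.
Total size 2118 MB; any packing needs at least ⌈2118/512⌉ = 5 memory blocks.
So 5 is already optimal.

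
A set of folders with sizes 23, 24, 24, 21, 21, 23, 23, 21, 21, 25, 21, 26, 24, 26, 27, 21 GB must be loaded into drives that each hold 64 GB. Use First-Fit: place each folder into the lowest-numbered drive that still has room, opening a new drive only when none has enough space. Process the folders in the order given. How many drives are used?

8 drives

drive 1: place 23 GB, 41 GB left
drive 1: place 24 GB, 17 GB left
drive 2: place 24 GB, 40 GB left
drive 2: place 21 GB, 19 GB left
drive 3: place 21 GB, 43 GB left
drive 3: place 23 GB, 20 GB left
drive 4: place 23 GB, 41 GB left
drive 4: place 21 GB, 20 GB left
drive 5: place 21 GB, 43 GB left
drive 5: place 25 GB, 18 GB left
drive 6: place 21 GB, 43 GB left
drive 6: place 26 GB, 17 GB left
drive 7: place 24 GB, 40 GB left
drive 7: place 26 GB, 14 GB left
drive 8: place 27 GB, 37 GB left
drive 8: place 21 GB, 16 GB left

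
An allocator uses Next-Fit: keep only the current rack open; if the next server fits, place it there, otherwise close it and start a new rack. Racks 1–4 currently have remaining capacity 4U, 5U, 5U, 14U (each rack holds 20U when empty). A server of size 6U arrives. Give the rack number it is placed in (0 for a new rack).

4

Next-Fit only looks at rack 4, which has 14U free.
6U fits there.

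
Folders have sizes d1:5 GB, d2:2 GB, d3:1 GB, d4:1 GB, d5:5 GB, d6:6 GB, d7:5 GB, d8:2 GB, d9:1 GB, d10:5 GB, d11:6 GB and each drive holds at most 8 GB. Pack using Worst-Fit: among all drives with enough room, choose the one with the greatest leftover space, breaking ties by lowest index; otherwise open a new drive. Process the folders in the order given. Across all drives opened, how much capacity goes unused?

9

d1 (5 GB) → drive 1 (remaining 3 GB)
d2 (2 GB) → drive 1 (remaining 1 GB)
d3 (1 GB) → drive 1 (remaining 0 GB)
d4 (1 GB) → drive 2 (remaining 7 GB)
d5 (5 GB) → drive 2 (remaining 2 GB)
d6 (6 GB) → drive 3 (remaining 2 GB)
d7 (5 GB) → drive 4 (remaining 3 GB)
d8 (2 GB) → drive 4 (remaining 1 GB)
d9 (1 GB) → drive 2 (remaining 1 GB)
d10 (5 GB) → drive 5 (remaining 3 GB)
d11 (6 GB) → drive 6 (remaining 2 GB)
6 drives × 8 GB = 48 GB; used 39 GB; unused 9 GB.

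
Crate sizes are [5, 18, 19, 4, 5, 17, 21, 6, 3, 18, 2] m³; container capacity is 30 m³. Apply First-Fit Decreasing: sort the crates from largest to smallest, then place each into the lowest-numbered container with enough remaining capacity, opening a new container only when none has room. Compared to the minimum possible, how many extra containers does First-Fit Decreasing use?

0

First-Fit Decreasing: [21,6,3] [19,5,5] [18,4,2] [18] [17] → 5 containers.
5 crates exceed 15 m³ (half the capacity), and no two of those can share a container, so at least 5 containers are needed.
So 5 is already optimal.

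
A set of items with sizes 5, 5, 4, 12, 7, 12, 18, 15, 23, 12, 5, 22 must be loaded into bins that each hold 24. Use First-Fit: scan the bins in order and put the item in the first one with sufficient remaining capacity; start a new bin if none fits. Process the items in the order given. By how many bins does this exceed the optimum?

First-Fit: [5,5,4,7] [12,12] [18,5] [15] [23] [12] [22] → 7 bins.
Total size 140; any packing needs at least ⌈140/24⌉ = 6 bins.
An optimal packing achieves that bound: [23] [22] [18,5] [15,5,4] [12,12] [12,7,5] → 6 bins.
Excess: 7 − 6 = 1.

1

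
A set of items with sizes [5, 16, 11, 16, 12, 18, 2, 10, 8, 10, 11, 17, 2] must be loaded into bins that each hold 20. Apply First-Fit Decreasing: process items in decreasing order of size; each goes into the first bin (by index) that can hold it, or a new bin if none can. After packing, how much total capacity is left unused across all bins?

Sorted descending: 18, 17, 16, 16, 12, 11, 11, 10, 10, 8, 5, 2, 2.
Put 18 in bin 1; 2 remain.
Put 17 in bin 2; 3 remain.
Put 16 in bin 3; 4 remain.
Put 16 in bin 4; 4 remain.
Put 12 in bin 5; 8 remain.
Put 11 in bin 6; 9 remain.
Put 11 in bin 7; 9 remain.
Put 10 in bin 8; 10 remain.
Put 10 in bin 8; 0 remain.
Put 8 in bin 5; 0 remain.
Put 5 in bin 6; 4 remain.
Put 2 in bin 1; 0 remain.
Put 2 in bin 2; 1 remain.
8 bins × 20 = 160; used 138; unused 22.

22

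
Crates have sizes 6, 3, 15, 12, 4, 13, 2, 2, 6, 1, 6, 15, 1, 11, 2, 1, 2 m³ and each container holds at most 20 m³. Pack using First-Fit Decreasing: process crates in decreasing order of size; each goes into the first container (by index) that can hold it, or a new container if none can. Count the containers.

Sorted descending: 15, 15, 13, 12, 11, 6, 6, 6, 4, 3, 2, 2, 2, 2, 1, 1, 1.
15 m³ → container 1 (remaining 5 m³)
15 m³ → container 2 (remaining 5 m³)
13 m³ → container 3 (remaining 7 m³)
12 m³ → container 4 (remaining 8 m³)
11 m³ → container 5 (remaining 9 m³)
6 m³ → container 3 (remaining 1 m³)
6 m³ → container 4 (remaining 2 m³)
6 m³ → container 5 (remaining 3 m³)
4 m³ → container 1 (remaining 1 m³)
3 m³ → container 2 (remaining 2 m³)
2 m³ → container 2 (remaining 0 m³)
2 m³ → container 4 (remaining 0 m³)
2 m³ → container 5 (remaining 1 m³)
2 m³ → container 6 (remaining 18 m³)
1 m³ → container 1 (remaining 0 m³)
1 m³ → container 3 (remaining 0 m³)
1 m³ → container 5 (remaining 0 m³)

6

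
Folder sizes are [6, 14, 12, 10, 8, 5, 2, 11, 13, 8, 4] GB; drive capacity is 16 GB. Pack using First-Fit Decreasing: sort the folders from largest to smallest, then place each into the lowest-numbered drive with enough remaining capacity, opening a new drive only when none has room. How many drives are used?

Sorted descending: 14, 13, 12, 11, 10, 8, 8, 6, 5, 4, 2.
14 GB → drive 1 (remaining 2 GB)
13 GB → drive 2 (remaining 3 GB)
12 GB → drive 3 (remaining 4 GB)
11 GB → drive 4 (remaining 5 GB)
10 GB → drive 5 (remaining 6 GB)
8 GB → drive 6 (remaining 8 GB)
8 GB → drive 6 (remaining 0 GB)
6 GB → drive 5 (remaining 0 GB)
5 GB → drive 4 (remaining 0 GB)
4 GB → drive 3 (remaining 0 GB)
2 GB → drive 1 (remaining 0 GB)

6 drives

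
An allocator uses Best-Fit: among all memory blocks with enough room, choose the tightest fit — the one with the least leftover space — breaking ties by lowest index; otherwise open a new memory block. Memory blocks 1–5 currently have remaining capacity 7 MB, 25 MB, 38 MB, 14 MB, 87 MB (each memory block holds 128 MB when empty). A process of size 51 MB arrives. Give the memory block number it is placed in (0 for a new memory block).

5

Memory blocks with room: memory block 5 (87 MB).
Tightest fit is memory block 5 with 87 MB free.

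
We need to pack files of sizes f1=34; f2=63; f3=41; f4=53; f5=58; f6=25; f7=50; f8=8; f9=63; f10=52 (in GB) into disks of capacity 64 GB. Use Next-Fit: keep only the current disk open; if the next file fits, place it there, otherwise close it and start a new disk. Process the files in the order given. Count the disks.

Put f1 (34 GB) in disk 1; 30 GB remain.
Put f2 (63 GB) in disk 2; 1 GB remain.
Put f3 (41 GB) in disk 3; 23 GB remain.
Put f4 (53 GB) in disk 4; 11 GB remain.
Put f5 (58 GB) in disk 5; 6 GB remain.
Put f6 (25 GB) in disk 6; 39 GB remain.
Put f7 (50 GB) in disk 7; 14 GB remain.
Put f8 (8 GB) in disk 7; 6 GB remain.
Put f9 (63 GB) in disk 8; 1 GB remain.
Put f10 (52 GB) in disk 9; 12 GB remain.

9 disks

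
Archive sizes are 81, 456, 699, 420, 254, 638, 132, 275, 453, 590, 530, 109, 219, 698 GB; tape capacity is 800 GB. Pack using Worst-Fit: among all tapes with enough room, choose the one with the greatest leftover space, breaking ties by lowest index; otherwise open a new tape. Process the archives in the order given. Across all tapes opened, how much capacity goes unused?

81 GB → tape 1 (remaining 719 GB)
456 GB → tape 1 (remaining 263 GB)
699 GB → tape 2 (remaining 101 GB)
420 GB → tape 3 (remaining 380 GB)
254 GB → tape 3 (remaining 126 GB)
638 GB → tape 4 (remaining 162 GB)
132 GB → tape 1 (remaining 131 GB)
275 GB → tape 5 (remaining 525 GB)
453 GB → tape 5 (remaining 72 GB)
590 GB → tape 6 (remaining 210 GB)
530 GB → tape 7 (remaining 270 GB)
109 GB → tape 7 (remaining 161 GB)
219 GB → tape 8 (remaining 581 GB)
698 GB → tape 9 (remaining 102 GB)
9 tapes × 800 GB = 7200 GB; used 5554 GB; unused 1646 GB.

1646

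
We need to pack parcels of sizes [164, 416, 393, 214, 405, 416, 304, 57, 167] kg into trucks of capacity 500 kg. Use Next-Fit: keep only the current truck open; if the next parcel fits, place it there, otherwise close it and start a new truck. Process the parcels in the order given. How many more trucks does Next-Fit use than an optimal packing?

2

Next-Fit: [164] [416] [393] [214] [405] [416] [304,57] [167] → 8 trucks.
Total size 2536 kg; any packing needs at least ⌈2536/500⌉ = 6 trucks.
An optimal packing achieves that bound: [416,57] [416] [405] [393] [304,167] [214,164] → 6 trucks.
Excess: 8 − 6 = 2.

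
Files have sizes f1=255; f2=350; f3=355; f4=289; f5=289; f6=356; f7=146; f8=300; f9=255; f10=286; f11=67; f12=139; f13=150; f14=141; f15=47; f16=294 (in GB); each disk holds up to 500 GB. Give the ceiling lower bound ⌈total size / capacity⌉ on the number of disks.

8 disks

Total size = 255 + 350 + 355 + 289 + 289 + 356 + 146 + 300 + 255 + 286 + 67 + 139 + 150 + 141 + 47 + 294 = 3719 GB.
⌈3719 / 500⌉ = 8.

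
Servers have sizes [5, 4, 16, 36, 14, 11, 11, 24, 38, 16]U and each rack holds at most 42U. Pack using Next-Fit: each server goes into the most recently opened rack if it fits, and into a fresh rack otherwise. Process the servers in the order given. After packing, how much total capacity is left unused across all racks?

77

rack 1: place 5U, 37U left
rack 1: place 4U, 33U left
rack 1: place 16U, 17U left
rack 2: place 36U, 6U left
rack 3: place 14U, 28U left
rack 3: place 11U, 17U left
rack 3: place 11U, 6U left
rack 4: place 24U, 18U left
rack 5: place 38U, 4U left
rack 6: place 16U, 26U left
6 racks × 42U = 252U; used 175U; unused 77U.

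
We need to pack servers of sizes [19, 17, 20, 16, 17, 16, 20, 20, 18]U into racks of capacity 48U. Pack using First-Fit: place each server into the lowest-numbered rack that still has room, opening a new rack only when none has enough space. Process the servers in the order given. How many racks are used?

19U → rack 1 (remaining 29U)
17U → rack 1 (remaining 12U)
20U → rack 2 (remaining 28U)
16U → rack 2 (remaining 12U)
17U → rack 3 (remaining 31U)
16U → rack 3 (remaining 15U)
20U → rack 4 (remaining 28U)
20U → rack 4 (remaining 8U)
18U → rack 5 (remaining 30U)
Final racks: [19,17] [20,16] [17,16] [20,20] [18].

5 racks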